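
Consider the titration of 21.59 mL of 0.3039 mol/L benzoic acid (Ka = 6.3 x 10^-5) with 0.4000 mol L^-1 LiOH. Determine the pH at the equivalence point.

8.72

n(C6H5COOH) = 0.3039 x 0.02159 = 0.006561 mol; V(LiOH) at equivalence = 0.006561/0.4000 = 0.01640 L.
At equivalence all the acid is converted to C6H5COO-; total volume = 0.02159 + 0.01640 = 0.03799 L, so [C6H5COO-] = 0.006561/0.03799 = 0.1727 M.
Kb = Kw/Ka = 1.0e-14 / 6.3 x 10^-5 = 1.59e-10.
[OH^-] = sqrt(Kb x [C6H5COO-]) = sqrt(1.59e-10 x 0.1727) = 5.24e-6 M.
pOH = 5.28, so pH = 14.00 - 5.28 = 8.72.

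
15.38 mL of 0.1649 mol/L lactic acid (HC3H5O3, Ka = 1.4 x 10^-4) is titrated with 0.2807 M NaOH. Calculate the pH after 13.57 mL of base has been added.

n(acid) = 0.1649 x 0.01538 = 0.002536 mol; n(NaOH) added = 0.2807 x 0.01357 = 0.003809 mol.
Base is in excess by 0.003809 - 0.002536 = 0.001273 mol in a total volume of 0.02895 L.
[OH^-] = 0.001273/0.02895 = 0.04397 M, so pOH = 1.36 and pH = 14.00 - 1.36 = 12.64.

12.64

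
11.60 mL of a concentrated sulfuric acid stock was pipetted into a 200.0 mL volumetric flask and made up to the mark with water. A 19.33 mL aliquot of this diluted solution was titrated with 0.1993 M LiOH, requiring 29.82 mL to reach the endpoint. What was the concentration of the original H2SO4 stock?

2.65 M

n(LiOH) = 0.1993 x 0.02982 = 0.005943 mol.
n(H2SO4) in the aliquot = 0.005943 x 1/2 = 0.002972 mol.
[diluted H2SO4] = 0.002972 / 0.01933 = 0.1537 M.
Dilution factor = 200.0/11.60 = 17.24, so [stock] = 0.1537 x 17.24 = 2.65 M.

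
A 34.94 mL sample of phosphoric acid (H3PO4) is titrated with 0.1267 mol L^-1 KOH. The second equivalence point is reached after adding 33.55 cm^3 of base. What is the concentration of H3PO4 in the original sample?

n(KOH) = 0.1267 x 0.03355 = 0.004251 mol.
At the second equivalence point, 2 mol OH^- react per mol H3PO4, so n(H3PO4) = 0.004251 / 2 = 0.002125 mol.
[H3PO4] = 0.002125 / 0.03494 L = 0.0608 M.

0.0608 M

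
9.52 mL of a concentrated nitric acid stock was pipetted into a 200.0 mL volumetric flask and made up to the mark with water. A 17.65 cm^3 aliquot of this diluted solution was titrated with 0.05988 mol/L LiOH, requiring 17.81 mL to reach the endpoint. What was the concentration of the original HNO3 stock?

1.27 M

n(LiOH) = 0.05988 x 0.01781 = 0.001066 mol.
n(HNO3) in the aliquot = 0.001066 mol.
[diluted HNO3] = 0.001066 / 0.01765 = 0.06042 M.
Dilution factor = 200.0/9.520 = 21.01, so [stock] = 0.06042 x 21.01 = 1.27 M.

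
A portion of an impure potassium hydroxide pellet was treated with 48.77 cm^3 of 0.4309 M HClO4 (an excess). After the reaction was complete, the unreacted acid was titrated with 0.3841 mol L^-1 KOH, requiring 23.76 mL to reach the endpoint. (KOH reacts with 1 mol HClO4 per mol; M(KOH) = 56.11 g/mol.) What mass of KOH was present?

Total n(HClO4) added = 0.4309 x 0.04877 = 0.02101 mol.
n(KOH) used = 0.3841 x 0.02376 = 0.009126 mol, which equals the excess n(HClO4).
So n(HClO4) consumed by the sample = 0.02101 - 0.009126 = 0.01189 mol.
n(KOH) = 0.01189 / 1 = 0.01189 mol.
mass = 0.01189 mol x 56.11 g/mol = 0.667 g.

0.667 g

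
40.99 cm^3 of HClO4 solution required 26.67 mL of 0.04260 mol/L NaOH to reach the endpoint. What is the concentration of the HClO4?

n(NaOH) delivered = 0.04260 x 0.02667 = 0.001136 mol.
For a 1:1 reaction, n(HClO4) = 0.001136 mol.
[HClO4] = 0.001136 mol / 0.04099 L = 0.0277 M.

0.0277 M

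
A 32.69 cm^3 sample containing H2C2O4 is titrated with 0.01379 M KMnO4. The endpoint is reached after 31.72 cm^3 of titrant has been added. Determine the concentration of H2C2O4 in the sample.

n(KMnO4) = 0.01379 x 0.03172 = 0.0004374 mol.
From the balanced equation, 2 mol KMnO4 reacts with 5 mol H2C2O4, so n(H2C2O4) = 0.0004374 x 5/2 = 0.001094 mol.
[H2C2O4] = 0.001094 / 0.03269 L = 0.0335 M.

0.0335 M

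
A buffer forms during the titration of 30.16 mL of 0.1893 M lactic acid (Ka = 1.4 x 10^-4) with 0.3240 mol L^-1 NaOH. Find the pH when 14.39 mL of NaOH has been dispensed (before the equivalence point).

4.50

Initial n(HC3H5O3) = 0.1893 x 0.03016 = 0.005709 mol.
n(NaOH) added = 0.3240 x 0.01439 = 0.004662 mol, converting that many moles of HC3H5O3 to C3H5O3-.
Remaining n(HC3H5O3) = 0.001047 mol; n(C3H5O3-) = 0.004662 mol.
By Henderson-Hasselbalch, pH = pKa + log([A^-]/[HA]) = 3.85 + log(0.004662/0.001047) = 3.85 + (+0.65) = 4.50.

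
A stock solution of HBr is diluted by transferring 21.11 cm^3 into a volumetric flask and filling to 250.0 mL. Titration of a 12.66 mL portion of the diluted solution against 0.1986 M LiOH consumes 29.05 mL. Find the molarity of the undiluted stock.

5.40 M

n(LiOH) = 0.1986 x 0.02905 = 0.005769 mol.
n(HBr) in the aliquot = 0.005769 mol.
[diluted HBr] = 0.005769 / 0.01266 = 0.4557 M.
Dilution factor = 250.0/21.11 = 11.84, so [stock] = 0.4557 x 11.84 = 5.40 M.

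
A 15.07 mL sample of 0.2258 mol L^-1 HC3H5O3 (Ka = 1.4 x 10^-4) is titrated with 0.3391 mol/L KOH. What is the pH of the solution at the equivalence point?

n(HC3H5O3) = 0.2258 x 0.01507 = 0.003403 mol; V(KOH) at equivalence = 0.003403/0.3391 = 0.01003 L.
At equivalence all the acid is converted to C3H5O3-; total volume = 0.01507 + 0.01003 = 0.02510 L, so [C3H5O3-] = 0.003403/0.02510 = 0.1355 M.
Kb = Kw/Ka = 1.0e-14 / 1.4 x 10^-4 = 7.14e-11.
[OH^-] = sqrt(Kb x [C3H5O3-]) = sqrt(7.14e-11 x 0.1355) = 3.11e-6 M.
pOH = 5.51, so pH = 14.00 - 5.51 = 8.49.

8.49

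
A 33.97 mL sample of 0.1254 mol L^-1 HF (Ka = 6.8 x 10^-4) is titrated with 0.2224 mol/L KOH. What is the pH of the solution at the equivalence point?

8.04

n(HF) = 0.1254 x 0.03397 = 0.004260 mol; V(KOH) at equivalence = 0.004260/0.2224 = 0.01915 L.
At equivalence all the acid is converted to F-; total volume = 0.03397 + 0.01915 = 0.05312 L, so [F-] = 0.004260/0.05312 = 0.08019 M.
Kb = Kw/Ka = 1.0e-14 / 6.8 x 10^-4 = 1.47e-11.
[OH^-] = sqrt(Kb x [F-]) = sqrt(1.47e-11 x 0.08019) = 1.09e-6 M.
pOH = 5.96, so pH = 14.00 - 5.96 = 8.04.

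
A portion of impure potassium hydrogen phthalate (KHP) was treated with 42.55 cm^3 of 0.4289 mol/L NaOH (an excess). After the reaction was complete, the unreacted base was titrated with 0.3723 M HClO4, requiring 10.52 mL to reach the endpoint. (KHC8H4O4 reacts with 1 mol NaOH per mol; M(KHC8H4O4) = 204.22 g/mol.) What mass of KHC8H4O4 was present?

2.93 g

Total n(NaOH) added = 0.4289 x 0.04255 = 0.01825 mol.
n(HClO4) used = 0.3723 x 0.01052 = 0.003917 mol, which equals the excess n(NaOH).
So n(NaOH) consumed by the sample = 0.01825 - 0.003917 = 0.01433 mol.
n(KHC8H4O4) = 0.01433 / 1 = 0.01433 mol.
mass = 0.01433 mol x 204.22 g/mol = 2.93 g.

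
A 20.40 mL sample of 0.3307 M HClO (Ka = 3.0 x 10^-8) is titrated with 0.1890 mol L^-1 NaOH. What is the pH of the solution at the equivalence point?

10.30

n(HClO) = 0.3307 x 0.02040 = 0.006746 mol; V(NaOH) at equivalence = 0.006746/0.1890 = 0.03569 L.
At equivalence all the acid is converted to ClO-; total volume = 0.02040 + 0.03569 = 0.05609 L, so [ClO-] = 0.006746/0.05609 = 0.1203 M.
Kb = Kw/Ka = 1.0e-14 / 3.0 x 10^-8 = 3.33e-7.
[OH^-] = sqrt(Kb x [ClO-]) = sqrt(3.33e-7 x 0.1203) = 0.000200 M.
pOH = 3.70, so pH = 14.00 - 3.70 = 10.30.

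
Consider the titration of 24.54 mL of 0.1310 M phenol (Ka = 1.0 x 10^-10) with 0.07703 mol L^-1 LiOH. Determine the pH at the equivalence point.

11.34

n(C6H5OH) = 0.1310 x 0.02454 = 0.003215 mol; V(LiOH) at equivalence = 0.003215/0.07703 = 0.04173 L.
At equivalence all the acid is converted to C6H5O-; total volume = 0.02454 + 0.04173 = 0.06627 L, so [C6H5O-] = 0.003215/0.06627 = 0.04851 M.
Kb = Kw/Ka = 1.0e-14 / 1.0 x 10^-10 = 0.000100.
[OH^-] = sqrt(Kb x [C6H5O-]) = sqrt(0.000100 x 0.04851) = 0.00220 M.
pOH = 2.66, so pH = 14.00 - 2.66 = 11.34.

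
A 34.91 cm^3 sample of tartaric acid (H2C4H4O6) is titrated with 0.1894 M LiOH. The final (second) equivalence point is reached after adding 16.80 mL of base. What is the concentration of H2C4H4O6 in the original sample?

0.0456 M

n(LiOH) = 0.1894 x 0.01680 = 0.003182 mol.
At the final (second) equivalence point, 2 mol OH^- react per mol H2C4H4O6, so n(H2C4H4O6) = 0.003182 / 2 = 0.001591 mol.
[H2C4H4O6] = 0.001591 / 0.03491 L = 0.0456 M.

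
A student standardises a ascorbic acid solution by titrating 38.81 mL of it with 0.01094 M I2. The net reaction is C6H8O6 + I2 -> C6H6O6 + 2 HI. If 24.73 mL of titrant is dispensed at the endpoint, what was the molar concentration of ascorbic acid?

n(I2) = 0.01094 x 0.02473 = 0.0002705 mol.
From the balanced equation, 1 mol I2 reacts with 1 mol ascorbic acid, so n(ascorbic acid) = 0.0002705 x 1/1 = 0.0002705 mol.
[ascorbic acid] = 0.0002705 / 0.03881 L = 0.00697 M.

0.00697 M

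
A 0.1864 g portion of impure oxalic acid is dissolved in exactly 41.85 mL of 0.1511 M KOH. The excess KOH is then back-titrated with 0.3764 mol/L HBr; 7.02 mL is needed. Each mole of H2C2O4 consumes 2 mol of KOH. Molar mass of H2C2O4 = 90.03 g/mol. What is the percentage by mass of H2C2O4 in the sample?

Total n(KOH) added = 0.1511 x 0.04185 = 0.006324 mol.
n(HBr) used = 0.3764 x 0.007020 = 0.002642 mol, which equals the excess n(KOH).
So n(KOH) consumed by the sample = 0.006324 - 0.002642 = 0.003681 mol.
n(H2C2O4) = 0.003681 / 2 = 0.001841 mol.
mass H2C2O4 = 0.001841 x 90.03 = 0.1657 g, so %H2C2O4 = 0.1657/0.1864 x 100 = 88.9%.

88.9%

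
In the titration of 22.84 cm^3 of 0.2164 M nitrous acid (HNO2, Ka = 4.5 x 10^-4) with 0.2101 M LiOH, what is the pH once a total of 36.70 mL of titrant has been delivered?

12.67

n(acid) = 0.2164 x 0.02284 = 0.004943 mol; n(LiOH) added = 0.2101 x 0.03670 = 0.007711 mol.
Base is in excess by 0.007711 - 0.004943 = 0.002768 mol in a total volume of 0.05954 L.
[OH^-] = 0.002768/0.05954 = 0.04649 M, so pOH = 1.33 and pH = 14.00 - 1.33 = 12.67.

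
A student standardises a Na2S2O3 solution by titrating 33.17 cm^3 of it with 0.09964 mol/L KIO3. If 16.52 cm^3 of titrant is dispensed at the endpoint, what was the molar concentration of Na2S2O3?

0.298 M

n(KIO3) = 0.09964 x 0.01652 = 0.001646 mol.
From the balanced equation, 1 mol KIO3 reacts with 6 mol Na2S2O3, so n(Na2S2O3) = 0.001646 x 6/1 = 0.009876 mol.
[Na2S2O3] = 0.009876 / 0.03317 L = 0.298 M.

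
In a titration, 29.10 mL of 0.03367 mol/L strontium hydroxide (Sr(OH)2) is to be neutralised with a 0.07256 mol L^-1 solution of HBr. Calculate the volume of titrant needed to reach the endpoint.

27.0 mL

n(Sr(OH)2) = 0.03367 mol/L x 0.02910 L = 0.0009798 mol.
The neutralisation is 1 Sr(OH)2 : 2 HBr, so n(HBr) = 0.0009798 x 2/1 = 0.001960 mol.
V(HBr) = 0.001960 / 0.07256 = 0.02701 L = 27.0 mL.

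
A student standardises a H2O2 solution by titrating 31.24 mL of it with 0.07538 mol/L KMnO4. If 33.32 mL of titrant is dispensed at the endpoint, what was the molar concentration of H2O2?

0.201 M

n(KMnO4) = 0.07538 x 0.03332 = 0.002512 mol.
From the balanced equation, 2 mol KMnO4 reacts with 5 mol H2O2, so n(H2O2) = 0.002512 x 5/2 = 0.006279 mol.
[H2O2] = 0.006279 / 0.03124 L = 0.201 M.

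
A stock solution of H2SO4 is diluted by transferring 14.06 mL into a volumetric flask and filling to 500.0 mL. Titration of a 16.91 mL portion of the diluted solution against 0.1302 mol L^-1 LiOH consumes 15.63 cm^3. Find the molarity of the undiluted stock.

n(LiOH) = 0.1302 x 0.01563 = 0.002035 mol.
n(H2SO4) in the aliquot = 0.002035 x 1/2 = 0.001018 mol.
[diluted H2SO4] = 0.001018 / 0.01691 = 0.06017 M.
Dilution factor = 500.0/14.06 = 35.56, so [stock] = 0.06017 x 35.56 = 2.14 M.

2.14 M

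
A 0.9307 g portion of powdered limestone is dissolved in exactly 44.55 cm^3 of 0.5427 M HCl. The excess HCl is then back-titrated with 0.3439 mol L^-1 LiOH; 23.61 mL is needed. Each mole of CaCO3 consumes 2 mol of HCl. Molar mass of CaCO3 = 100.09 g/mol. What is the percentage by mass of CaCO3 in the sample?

Total n(HCl) added = 0.5427 x 0.04455 = 0.02418 mol.
n(LiOH) used = 0.3439 x 0.02361 = 0.008119 mol, which equals the excess n(HCl).
So n(HCl) consumed by the sample = 0.02418 - 0.008119 = 0.01606 mol.
n(CaCO3) = 0.01606 / 2 = 0.008029 mol.
mass CaCO3 = 0.008029 x 100.09 = 0.8036 g, so %CaCO3 = 0.8036/0.9307 x 100 = 86.3%.

86.3%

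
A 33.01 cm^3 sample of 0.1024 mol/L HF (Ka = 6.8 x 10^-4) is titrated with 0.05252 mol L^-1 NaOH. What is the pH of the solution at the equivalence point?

7.85

n(HF) = 0.1024 x 0.03301 = 0.003380 mol; V(NaOH) at equivalence = 0.003380/0.05252 = 0.06436 L.
At equivalence all the acid is converted to F-; total volume = 0.03301 + 0.06436 = 0.09737 L, so [F-] = 0.003380/0.09737 = 0.03472 M.
Kb = Kw/Ka = 1.0e-14 / 6.8 x 10^-4 = 1.47e-11.
[OH^-] = sqrt(Kb x [F-]) = sqrt(1.47e-11 x 0.03472) = 7.15e-7 M.
pOH = 6.15, so pH = 14.00 - 6.15 = 7.85.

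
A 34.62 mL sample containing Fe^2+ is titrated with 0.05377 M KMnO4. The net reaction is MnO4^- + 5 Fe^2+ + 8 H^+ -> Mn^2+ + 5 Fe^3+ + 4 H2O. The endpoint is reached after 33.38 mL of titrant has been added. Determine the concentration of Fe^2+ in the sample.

0.259 M

n(KMnO4) = 0.05377 x 0.03338 = 0.001795 mol.
From the balanced equation, 1 mol KMnO4 reacts with 5 mol Fe^2+, so n(Fe^2+) = 0.001795 x 5/1 = 0.008974 mol.
[Fe^2+] = 0.008974 / 0.03462 L = 0.259 M.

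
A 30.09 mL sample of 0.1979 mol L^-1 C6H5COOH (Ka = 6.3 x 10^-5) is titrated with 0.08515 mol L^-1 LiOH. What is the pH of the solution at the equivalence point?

n(C6H5COOH) = 0.1979 x 0.03009 = 0.005955 mol; V(LiOH) at equivalence = 0.005955/0.08515 = 0.06993 L.
At equivalence all the acid is converted to C6H5COO-; total volume = 0.03009 + 0.06993 = 0.1000 L, so [C6H5COO-] = 0.005955/0.1000 = 0.05953 M.
Kb = Kw/Ka = 1.0e-14 / 6.3 x 10^-5 = 1.59e-10.
[OH^-] = sqrt(Kb x [C6H5COO-]) = sqrt(1.59e-10 x 0.05953) = 3.07e-6 M.
pOH = 5.51, so pH = 14.00 - 5.51 = 8.49.

8.49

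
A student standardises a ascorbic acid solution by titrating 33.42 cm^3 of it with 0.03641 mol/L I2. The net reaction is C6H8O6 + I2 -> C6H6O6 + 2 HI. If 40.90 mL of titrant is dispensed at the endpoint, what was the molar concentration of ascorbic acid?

0.0446 M

n(I2) = 0.03641 x 0.04090 = 0.001489 mol.
From the balanced equation, 1 mol I2 reacts with 1 mol ascorbic acid, so n(ascorbic acid) = 0.001489 x 1/1 = 0.001489 mol.
[ascorbic acid] = 0.001489 / 0.03342 L = 0.0446 M.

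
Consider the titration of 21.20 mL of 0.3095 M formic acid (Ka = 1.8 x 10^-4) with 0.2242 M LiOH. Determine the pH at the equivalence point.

8.43

n(HCOOH) = 0.3095 x 0.02120 = 0.006561 mol; V(LiOH) at equivalence = 0.006561/0.2242 = 0.02927 L.
At equivalence all the acid is converted to HCOO-; total volume = 0.02120 + 0.02927 = 0.05047 L, so [HCOO-] = 0.006561/0.05047 = 0.1300 M.
Kb = Kw/Ka = 1.0e-14 / 1.8 x 10^-4 = 5.56e-11.
[OH^-] = sqrt(Kb x [HCOO-]) = sqrt(5.56e-11 x 0.1300) = 2.69e-6 M.
pOH = 5.57, so pH = 14.00 - 5.57 = 8.43.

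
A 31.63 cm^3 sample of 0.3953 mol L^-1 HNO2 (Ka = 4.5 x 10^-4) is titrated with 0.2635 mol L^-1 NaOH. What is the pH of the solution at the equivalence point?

n(HNO2) = 0.3953 x 0.03163 = 0.01250 mol; V(NaOH) at equivalence = 0.01250/0.2635 = 0.04745 L.
At equivalence all the acid is converted to NO2-; total volume = 0.03163 + 0.04745 = 0.07908 L, so [NO2-] = 0.01250/0.07908 = 0.1581 M.
Kb = Kw/Ka = 1.0e-14 / 4.5 x 10^-4 = 2.22e-11.
[OH^-] = sqrt(Kb x [NO2-]) = sqrt(2.22e-11 x 0.1581) = 1.87e-6 M.
pOH = 5.73, so pH = 14.00 - 5.73 = 8.27.

8.27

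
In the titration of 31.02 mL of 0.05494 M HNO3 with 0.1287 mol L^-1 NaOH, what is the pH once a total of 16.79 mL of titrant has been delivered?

n(acid) = 0.05494 x 0.03102 = 0.001704 mol; n(NaOH) added = 0.1287 x 0.01679 = 0.002161 mol.
Base is in excess by 0.002161 - 0.001704 = 0.0004566 mol in a total volume of 0.04781 L.
[OH^-] = 0.0004566/0.04781 = 0.009551 M, so pOH = 2.02 and pH = 14.00 - 2.02 = 11.98.

11.98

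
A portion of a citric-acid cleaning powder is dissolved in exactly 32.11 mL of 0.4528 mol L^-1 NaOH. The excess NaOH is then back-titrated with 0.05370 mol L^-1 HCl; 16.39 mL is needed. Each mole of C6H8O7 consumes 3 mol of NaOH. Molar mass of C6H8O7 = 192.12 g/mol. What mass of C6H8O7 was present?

Total n(NaOH) added = 0.4528 x 0.03211 = 0.01454 mol.
n(HCl) used = 0.05370 x 0.01639 = 0.0008801 mol, which equals the excess n(NaOH).
So n(NaOH) consumed by the sample = 0.01454 - 0.0008801 = 0.01366 mol.
n(C6H8O7) = 0.01366 / 3 = 0.004553 mol.
mass = 0.004553 mol x 192.12 g/mol = 0.875 g.

0.875 g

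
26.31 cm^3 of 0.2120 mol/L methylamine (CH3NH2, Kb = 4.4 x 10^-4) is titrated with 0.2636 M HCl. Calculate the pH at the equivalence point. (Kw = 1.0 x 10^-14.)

n(CH3NH2) = 0.2120 x 0.02631 = 0.005578 mol; V(HCl) at equivalence = 0.005578/0.2636 = 0.02116 L.
At equivalence the base is fully converted to CH3NH3+; total volume = 0.04747 L, so [CH3NH3+] = 0.005578/0.04747 = 0.1175 M.
Ka(CH3NH3+) = Kw/Kb = 1.0e-14 / 4.4 x 10^-4 = 2.27e-11.
[H^+] = sqrt(Ka x [CH3NH3+]) = sqrt(2.27e-11 x 0.1175) = 1.63e-6 M.
pH = -log(1.63e-6) = 5.79.

5.79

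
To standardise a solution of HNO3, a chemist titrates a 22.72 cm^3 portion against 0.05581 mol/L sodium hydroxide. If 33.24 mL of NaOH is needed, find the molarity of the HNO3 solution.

0.0817 M

n(NaOH) delivered = 0.05581 x 0.03324 = 0.001855 mol.
For a 1:1 reaction, n(HNO3) = 0.001855 mol.
[HNO3] = 0.001855 mol / 0.02272 L = 0.0817 M.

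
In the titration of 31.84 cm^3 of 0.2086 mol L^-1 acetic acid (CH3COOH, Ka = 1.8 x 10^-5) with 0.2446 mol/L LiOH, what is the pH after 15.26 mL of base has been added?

4.85

Initial n(CH3COOH) = 0.2086 x 0.03184 = 0.006642 mol.
n(LiOH) added = 0.2446 x 0.01526 = 0.003733 mol, converting that many moles of CH3COOH to CH3COO-.
Remaining n(CH3COOH) = 0.002909 mol; n(CH3COO-) = 0.003733 mol.
By Henderson-Hasselbalch, pH = pKa + log([A^-]/[HA]) = 4.74 + log(0.003733/0.002909) = 4.74 + (+0.11) = 4.85.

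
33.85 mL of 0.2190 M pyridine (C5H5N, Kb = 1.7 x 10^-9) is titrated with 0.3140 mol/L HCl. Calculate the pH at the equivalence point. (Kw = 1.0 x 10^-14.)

3.06

n(C5H5N) = 0.2190 x 0.03385 = 0.007413 mol; V(HCl) at equivalence = 0.007413/0.3140 = 0.02361 L.
At equivalence the base is fully converted to C5H5NH+; total volume = 0.05746 L, so [C5H5NH+] = 0.007413/0.05746 = 0.1290 M.
Ka(C5H5NH+) = Kw/Kb = 1.0e-14 / 1.7 x 10^-9 = 5.88e-6.
[H^+] = sqrt(Ka x [C5H5NH+]) = sqrt(5.88e-6 x 0.1290) = 0.000871 M.
pH = -log(0.000871) = 3.06.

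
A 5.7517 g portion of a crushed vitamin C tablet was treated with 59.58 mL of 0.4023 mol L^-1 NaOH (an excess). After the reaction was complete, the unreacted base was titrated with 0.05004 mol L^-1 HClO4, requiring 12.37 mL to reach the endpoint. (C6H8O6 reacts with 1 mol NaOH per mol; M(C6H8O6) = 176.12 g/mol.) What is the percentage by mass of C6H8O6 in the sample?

Total n(NaOH) added = 0.4023 x 0.05958 = 0.02397 mol.
n(HClO4) used = 0.05004 x 0.01237 = 0.0006190 mol, which equals the excess n(NaOH).
So n(NaOH) consumed by the sample = 0.02397 - 0.0006190 = 0.02335 mol.
n(C6H8O6) = 0.02335 / 1 = 0.02335 mol.
mass C6H8O6 = 0.02335 x 176.12 = 4.112 g, so %C6H8O6 = 4.112/5.7517 x 100 = 71.5%.

71.5%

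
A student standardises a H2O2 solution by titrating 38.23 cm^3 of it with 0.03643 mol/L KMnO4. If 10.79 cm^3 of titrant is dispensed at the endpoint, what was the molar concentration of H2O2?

0.0257 M

n(KMnO4) = 0.03643 x 0.01079 = 0.0003931 mol.
From the balanced equation, 2 mol KMnO4 reacts with 5 mol H2O2, so n(H2O2) = 0.0003931 x 5/2 = 0.0009827 mol.
[H2O2] = 0.0009827 / 0.03823 L = 0.0257 M.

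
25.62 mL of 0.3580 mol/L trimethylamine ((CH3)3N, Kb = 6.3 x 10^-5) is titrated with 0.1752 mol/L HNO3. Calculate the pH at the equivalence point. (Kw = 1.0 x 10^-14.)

5.36

n((CH3)3N) = 0.3580 x 0.02562 = 0.009172 mol; V(HNO3) at equivalence = 0.009172/0.1752 = 0.05235 L.
At equivalence the base is fully converted to (CH3)3NH+; total volume = 0.07797 L, so [(CH3)3NH+] = 0.009172/0.07797 = 0.1176 M.
Ka((CH3)3NH+) = Kw/Kb = 1.0e-14 / 6.3 x 10^-5 = 1.59e-10.
[H^+] = sqrt(Ka x [(CH3)3NH+]) = sqrt(1.59e-10 x 0.1176) = 4.32e-6 M.
pH = -log(4.32e-6) = 5.36.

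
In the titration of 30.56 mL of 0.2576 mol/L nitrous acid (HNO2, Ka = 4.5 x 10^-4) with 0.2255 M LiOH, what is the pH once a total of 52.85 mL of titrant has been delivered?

12.69

n(acid) = 0.2576 x 0.03056 = 0.007872 mol; n(LiOH) added = 0.2255 x 0.05285 = 0.01192 mol.
Base is in excess by 0.01192 - 0.007872 = 0.004045 mol in a total volume of 0.08341 L.
[OH^-] = 0.004045/0.08341 = 0.04850 M, so pOH = 1.31 and pH = 14.00 - 1.31 = 12.69.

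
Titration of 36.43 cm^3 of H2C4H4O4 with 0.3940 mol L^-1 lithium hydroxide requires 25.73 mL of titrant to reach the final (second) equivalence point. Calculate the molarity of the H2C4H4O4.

0.139 M

n(LiOH) = 0.3940 x 0.02573 = 0.01014 mol.
At the final (second) equivalence point, 2 mol OH^- react per mol H2C4H4O4, so n(H2C4H4O4) = 0.01014 / 2 = 0.005069 mol.
[H2C4H4O4] = 0.005069 / 0.03643 L = 0.139 M.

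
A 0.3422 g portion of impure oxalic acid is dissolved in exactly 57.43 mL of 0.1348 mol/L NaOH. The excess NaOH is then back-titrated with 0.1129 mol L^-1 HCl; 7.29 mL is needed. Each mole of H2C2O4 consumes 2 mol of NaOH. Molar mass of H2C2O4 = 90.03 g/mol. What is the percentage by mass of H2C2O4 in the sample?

Total n(NaOH) added = 0.1348 x 0.05743 = 0.007742 mol.
n(HCl) used = 0.1129 x 0.007290 = 0.0008230 mol, which equals the excess n(NaOH).
So n(NaOH) consumed by the sample = 0.007742 - 0.0008230 = 0.006919 mol.
n(H2C2O4) = 0.006919 / 2 = 0.003459 mol.
mass H2C2O4 = 0.003459 x 90.03 = 0.3114 g, so %H2C2O4 = 0.3114/0.3422 x 100 = 91.0%.

91.0%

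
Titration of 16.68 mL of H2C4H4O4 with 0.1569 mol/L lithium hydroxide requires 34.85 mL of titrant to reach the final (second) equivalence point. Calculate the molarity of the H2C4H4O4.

n(LiOH) = 0.1569 x 0.03485 = 0.005468 mol.
At the final (second) equivalence point, 2 mol OH^- react per mol H2C4H4O4, so n(H2C4H4O4) = 0.005468 / 2 = 0.002734 mol.
[H2C4H4O4] = 0.002734 / 0.01668 L = 0.164 M.

0.164 M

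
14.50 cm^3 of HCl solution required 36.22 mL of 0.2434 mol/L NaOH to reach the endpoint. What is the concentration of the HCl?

0.608 M

n(NaOH) delivered = 0.2434 x 0.03622 = 0.008816 mol.
For a 1:1 reaction, n(HCl) = 0.008816 mol.
[HCl] = 0.008816 mol / 0.01450 L = 0.608 M.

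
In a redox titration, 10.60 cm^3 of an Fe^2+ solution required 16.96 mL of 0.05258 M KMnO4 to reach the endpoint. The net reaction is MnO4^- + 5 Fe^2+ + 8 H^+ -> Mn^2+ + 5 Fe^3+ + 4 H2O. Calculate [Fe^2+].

0.421 M

n(KMnO4) = 0.05258 x 0.01696 = 0.0008918 mol.
From the balanced equation, 1 mol KMnO4 reacts with 5 mol Fe^2+, so n(Fe^2+) = 0.0008918 x 5/1 = 0.004459 mol.
[Fe^2+] = 0.004459 / 0.01060 L = 0.421 M.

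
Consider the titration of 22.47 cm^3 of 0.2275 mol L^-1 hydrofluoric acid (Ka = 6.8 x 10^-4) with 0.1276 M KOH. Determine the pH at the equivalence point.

n(HF) = 0.2275 x 0.02247 = 0.005112 mol; V(KOH) at equivalence = 0.005112/0.1276 = 0.04006 L.
At equivalence all the acid is converted to F-; total volume = 0.02247 + 0.04006 = 0.06253 L, so [F-] = 0.005112/0.06253 = 0.08175 M.
Kb = Kw/Ka = 1.0e-14 / 6.8 x 10^-4 = 1.47e-11.
[OH^-] = sqrt(Kb x [F-]) = sqrt(1.47e-11 x 0.08175) = 1.10e-6 M.
pOH = 5.96, so pH = 14.00 - 5.96 = 8.04.

8.04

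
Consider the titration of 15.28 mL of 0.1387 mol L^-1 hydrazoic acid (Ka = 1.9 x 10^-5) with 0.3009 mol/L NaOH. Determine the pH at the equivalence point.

8.85

n(HN3) = 0.1387 x 0.01528 = 0.002119 mol; V(NaOH) at equivalence = 0.002119/0.3009 = 0.007043 L.
At equivalence all the acid is converted to N3-; total volume = 0.01528 + 0.007043 = 0.02232 L, so [N3-] = 0.002119/0.02232 = 0.09494 M.
Kb = Kw/Ka = 1.0e-14 / 1.9 x 10^-5 = 5.26e-10.
[OH^-] = sqrt(Kb x [N3-]) = sqrt(5.26e-10 x 0.09494) = 7.07e-6 M.
pOH = 5.15, so pH = 14.00 - 5.15 = 8.85.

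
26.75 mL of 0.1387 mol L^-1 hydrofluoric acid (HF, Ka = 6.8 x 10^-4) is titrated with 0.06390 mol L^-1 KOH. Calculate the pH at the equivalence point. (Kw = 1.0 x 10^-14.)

7.90

n(HF) = 0.1387 x 0.02675 = 0.003710 mol; V(KOH) at equivalence = 0.003710/0.06390 = 0.05806 L.
At equivalence all the acid is converted to F-; total volume = 0.02675 + 0.05806 = 0.08481 L, so [F-] = 0.003710/0.08481 = 0.04375 M.
Kb = Kw/Ka = 1.0e-14 / 6.8 x 10^-4 = 1.47e-11.
[OH^-] = sqrt(Kb x [F-]) = sqrt(1.47e-11 x 0.04375) = 8.02e-7 M.
pOH = 6.10, so pH = 14.00 - 6.10 = 7.90.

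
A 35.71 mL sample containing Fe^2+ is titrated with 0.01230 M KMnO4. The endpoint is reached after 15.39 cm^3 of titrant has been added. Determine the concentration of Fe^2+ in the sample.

n(KMnO4) = 0.01230 x 0.01539 = 0.0001893 mol.
From the balanced equation, 1 mol KMnO4 reacts with 5 mol Fe^2+, so n(Fe^2+) = 0.0001893 x 5/1 = 0.0009465 mol.
[Fe^2+] = 0.0009465 / 0.03571 L = 0.0265 M.

0.0265 M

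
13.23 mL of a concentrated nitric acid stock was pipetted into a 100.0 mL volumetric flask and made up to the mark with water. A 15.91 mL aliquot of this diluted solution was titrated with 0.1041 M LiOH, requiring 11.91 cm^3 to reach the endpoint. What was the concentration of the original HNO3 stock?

n(LiOH) = 0.1041 x 0.01191 = 0.001240 mol.
n(HNO3) in the aliquot = 0.001240 mol.
[diluted HNO3] = 0.001240 / 0.01591 = 0.07793 M.
Dilution factor = 100.0/13.23 = 7.559, so [stock] = 0.07793 x 7.559 = 0.589 M.

0.589 M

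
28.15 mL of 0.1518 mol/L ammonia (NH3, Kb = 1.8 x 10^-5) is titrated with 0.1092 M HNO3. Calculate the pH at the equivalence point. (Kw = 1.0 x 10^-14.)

n(NH3) = 0.1518 x 0.02815 = 0.004273 mol; V(HNO3) at equivalence = 0.004273/0.1092 = 0.03913 L.
At equivalence the base is fully converted to NH4+; total volume = 0.06728 L, so [NH4+] = 0.004273/0.06728 = 0.06351 M.
Ka(NH4+) = Kw/Kb = 1.0e-14 / 1.8 x 10^-5 = 5.56e-10.
[H^+] = sqrt(Ka x [NH4+]) = sqrt(5.56e-10 x 0.06351) = 5.94e-6 M.
pH = -log(5.94e-6) = 5.23.

5.23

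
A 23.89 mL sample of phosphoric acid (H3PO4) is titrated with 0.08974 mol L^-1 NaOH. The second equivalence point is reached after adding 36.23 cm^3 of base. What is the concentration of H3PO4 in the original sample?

0.0680 M

n(NaOH) = 0.08974 x 0.03623 = 0.003251 mol.
At the second equivalence point, 2 mol OH^- react per mol H3PO4, so n(H3PO4) = 0.003251 / 2 = 0.001626 mol.
[H3PO4] = 0.001626 / 0.02389 L = 0.0680 M.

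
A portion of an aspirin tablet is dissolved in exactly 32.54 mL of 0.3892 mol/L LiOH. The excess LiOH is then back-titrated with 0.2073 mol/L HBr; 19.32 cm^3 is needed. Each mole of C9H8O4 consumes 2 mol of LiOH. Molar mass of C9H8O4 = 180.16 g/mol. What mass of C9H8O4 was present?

Total n(LiOH) added = 0.3892 x 0.03254 = 0.01266 mol.
n(HBr) used = 0.2073 x 0.01932 = 0.004005 mol, which equals the excess n(LiOH).
So n(LiOH) consumed by the sample = 0.01266 - 0.004005 = 0.008660 mol.
n(C9H8O4) = 0.008660 / 2 = 0.004330 mol.
mass = 0.004330 mol x 180.16 g/mol = 0.780 g.

0.780 g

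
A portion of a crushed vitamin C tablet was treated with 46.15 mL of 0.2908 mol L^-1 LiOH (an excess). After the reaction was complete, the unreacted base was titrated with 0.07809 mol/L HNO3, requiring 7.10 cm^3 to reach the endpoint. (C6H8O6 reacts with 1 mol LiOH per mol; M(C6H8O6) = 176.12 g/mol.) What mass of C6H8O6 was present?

2.27 g

Total n(LiOH) added = 0.2908 x 0.04615 = 0.01342 mol.
n(HNO3) used = 0.07809 x 0.007100 = 0.0005544 mol, which equals the excess n(LiOH).
So n(LiOH) consumed by the sample = 0.01342 - 0.0005544 = 0.01287 mol.
n(C6H8O6) = 0.01287 / 1 = 0.01287 mol.
mass = 0.01287 mol x 176.12 g/mol = 2.27 g.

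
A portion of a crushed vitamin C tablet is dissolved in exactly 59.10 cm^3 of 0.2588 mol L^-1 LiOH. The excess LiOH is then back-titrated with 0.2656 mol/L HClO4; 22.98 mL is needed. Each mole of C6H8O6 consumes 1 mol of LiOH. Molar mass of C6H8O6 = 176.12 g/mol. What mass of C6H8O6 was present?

Total n(LiOH) added = 0.2588 x 0.05910 = 0.01530 mol.
n(HClO4) used = 0.2656 x 0.02298 = 0.006103 mol, which equals the excess n(LiOH).
So n(LiOH) consumed by the sample = 0.01530 - 0.006103 = 0.009192 mol.
n(C6H8O6) = 0.009192 / 1 = 0.009192 mol.
mass = 0.009192 mol x 176.12 g/mol = 1.62 g.

1.62 g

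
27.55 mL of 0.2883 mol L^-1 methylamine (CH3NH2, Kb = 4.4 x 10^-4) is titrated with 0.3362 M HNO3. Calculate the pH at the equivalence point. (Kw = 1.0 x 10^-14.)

n(CH3NH2) = 0.2883 x 0.02755 = 0.007943 mol; V(HNO3) at equivalence = 0.007943/0.3362 = 0.02362 L.
At equivalence the base is fully converted to CH3NH3+; total volume = 0.05117 L, so [CH3NH3+] = 0.007943/0.05117 = 0.1552 M.
Ka(CH3NH3+) = Kw/Kb = 1.0e-14 / 4.4 x 10^-4 = 2.27e-11.
[H^+] = sqrt(Ka x [CH3NH3+]) = sqrt(2.27e-11 x 0.1552) = 1.88e-6 M.
pH = -log(1.88e-6) = 5.73.

5.73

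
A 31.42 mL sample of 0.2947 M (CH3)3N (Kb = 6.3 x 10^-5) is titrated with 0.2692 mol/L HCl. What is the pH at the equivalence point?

n((CH3)3N) = 0.2947 x 0.03142 = 0.009259 mol; V(HCl) at equivalence = 0.009259/0.2692 = 0.03440 L.
At equivalence the base is fully converted to (CH3)3NH+; total volume = 0.06582 L, so [(CH3)3NH+] = 0.009259/0.06582 = 0.1407 M.
Ka((CH3)3NH+) = Kw/Kb = 1.0e-14 / 6.3 x 10^-5 = 1.59e-10.
[H^+] = sqrt(Ka x [(CH3)3NH+]) = sqrt(1.59e-10 x 0.1407) = 4.73e-6 M.
pH = -log(4.73e-6) = 5.33.

5.33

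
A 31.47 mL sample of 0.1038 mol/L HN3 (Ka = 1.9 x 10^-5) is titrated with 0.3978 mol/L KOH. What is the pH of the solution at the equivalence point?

8.82

n(HN3) = 0.1038 x 0.03147 = 0.003267 mol; V(KOH) at equivalence = 0.003267/0.3978 = 0.008212 L.
At equivalence all the acid is converted to N3-; total volume = 0.03147 + 0.008212 = 0.03968 L, so [N3-] = 0.003267/0.03968 = 0.08232 M.
Kb = Kw/Ka = 1.0e-14 / 1.9 x 10^-5 = 5.26e-10.
[OH^-] = sqrt(Kb x [N3-]) = sqrt(5.26e-10 x 0.08232) = 6.58e-6 M.
pOH = 5.18, so pH = 14.00 - 5.18 = 8.82.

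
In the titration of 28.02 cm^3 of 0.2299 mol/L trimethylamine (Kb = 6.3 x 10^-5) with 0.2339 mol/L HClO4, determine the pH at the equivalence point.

n((CH3)3N) = 0.2299 x 0.02802 = 0.006442 mol; V(HClO4) at equivalence = 0.006442/0.2339 = 0.02754 L.
At equivalence the base is fully converted to (CH3)3NH+; total volume = 0.05556 L, so [(CH3)3NH+] = 0.006442/0.05556 = 0.1159 M.
Ka((CH3)3NH+) = Kw/Kb = 1.0e-14 / 6.3 x 10^-5 = 1.59e-10.
[H^+] = sqrt(Ka x [(CH3)3NH+]) = sqrt(1.59e-10 x 0.1159) = 4.29e-6 M.
pH = -log(4.29e-6) = 5.37.

5.37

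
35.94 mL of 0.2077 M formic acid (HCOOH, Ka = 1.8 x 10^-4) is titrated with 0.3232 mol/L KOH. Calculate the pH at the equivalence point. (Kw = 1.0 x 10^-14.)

n(HCOOH) = 0.2077 x 0.03594 = 0.007465 mol; V(KOH) at equivalence = 0.007465/0.3232 = 0.02310 L.
At equivalence all the acid is converted to HCOO-; total volume = 0.03594 + 0.02310 = 0.05904 L, so [HCOO-] = 0.007465/0.05904 = 0.1264 M.
Kb = Kw/Ka = 1.0e-14 / 1.8 x 10^-4 = 5.56e-11.
[OH^-] = sqrt(Kb x [HCOO-]) = sqrt(5.56e-11 x 0.1264) = 2.65e-6 M.
pOH = 5.58, so pH = 14.00 - 5.58 = 8.42.

8.42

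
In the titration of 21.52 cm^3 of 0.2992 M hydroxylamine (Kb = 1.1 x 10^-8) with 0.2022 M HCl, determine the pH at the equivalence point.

n(NH2OH) = 0.2992 x 0.02152 = 0.006439 mol; V(HCl) at equivalence = 0.006439/0.2022 = 0.03184 L.
At equivalence the base is fully converted to NH3OH+; total volume = 0.05336 L, so [NH3OH+] = 0.006439/0.05336 = 0.1207 M.
Ka(NH3OH+) = Kw/Kb = 1.0e-14 / 1.1 x 10^-8 = 9.09e-7.
[H^+] = sqrt(Ka x [NH3OH+]) = sqrt(9.09e-7 x 0.1207) = 0.000331 M.
pH = -log(0.000331) = 3.48.

3.48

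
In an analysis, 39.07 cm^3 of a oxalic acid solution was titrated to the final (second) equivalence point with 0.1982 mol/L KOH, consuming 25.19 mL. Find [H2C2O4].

0.0639 M

n(KOH) = 0.1982 x 0.02519 = 0.004993 mol.
At the final (second) equivalence point, 2 mol OH^- react per mol H2C2O4, so n(H2C2O4) = 0.004993 / 2 = 0.002496 mol.
[H2C2O4] = 0.002496 / 0.03907 L = 0.0639 M.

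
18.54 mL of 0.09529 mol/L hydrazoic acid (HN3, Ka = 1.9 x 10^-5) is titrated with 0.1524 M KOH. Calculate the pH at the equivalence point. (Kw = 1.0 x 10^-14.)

n(HN3) = 0.09529 x 0.01854 = 0.001767 mol; V(KOH) at equivalence = 0.001767/0.1524 = 0.01159 L.
At equivalence all the acid is converted to N3-; total volume = 0.01854 + 0.01159 = 0.03013 L, so [N3-] = 0.001767/0.03013 = 0.05863 M.
Kb = Kw/Ka = 1.0e-14 / 1.9 x 10^-5 = 5.26e-10.
[OH^-] = sqrt(Kb x [N3-]) = sqrt(5.26e-10 x 0.05863) = 5.56e-6 M.
pOH = 5.26, so pH = 14.00 - 5.26 = 8.74.

8.74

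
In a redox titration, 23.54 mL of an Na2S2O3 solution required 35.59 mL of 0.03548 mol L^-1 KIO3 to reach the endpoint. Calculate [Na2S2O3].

n(KIO3) = 0.03548 x 0.03559 = 0.001263 mol.
From the balanced equation, 1 mol KIO3 reacts with 6 mol Na2S2O3, so n(Na2S2O3) = 0.001263 x 6/1 = 0.007576 mol.
[Na2S2O3] = 0.007576 / 0.02354 L = 0.322 M.

0.322 M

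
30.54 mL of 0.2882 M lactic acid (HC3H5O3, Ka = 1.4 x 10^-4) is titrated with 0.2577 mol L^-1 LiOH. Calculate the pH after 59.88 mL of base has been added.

n(acid) = 0.2882 x 0.03054 = 0.008802 mol; n(LiOH) added = 0.2577 x 0.05988 = 0.01543 mol.
Base is in excess by 0.01543 - 0.008802 = 0.006629 mol in a total volume of 0.09042 L.
[OH^-] = 0.006629/0.09042 = 0.07332 M, so pOH = 1.13 and pH = 14.00 - 1.13 = 12.87.

12.87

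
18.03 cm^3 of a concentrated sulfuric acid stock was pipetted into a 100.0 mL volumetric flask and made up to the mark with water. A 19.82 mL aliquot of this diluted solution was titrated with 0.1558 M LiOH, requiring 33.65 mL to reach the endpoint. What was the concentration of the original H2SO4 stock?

n(LiOH) = 0.1558 x 0.03365 = 0.005243 mol.
n(H2SO4) in the aliquot = 0.005243 x 1/2 = 0.002621 mol.
[diluted H2SO4] = 0.002621 / 0.01982 = 0.1323 M.
Dilution factor = 100.0/18.03 = 5.546, so [stock] = 0.1323 x 5.546 = 0.734 M.

0.734 M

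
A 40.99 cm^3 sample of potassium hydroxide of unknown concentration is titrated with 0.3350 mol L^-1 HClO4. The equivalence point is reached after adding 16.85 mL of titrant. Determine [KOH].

0.138 M

n(HClO4) delivered = 0.3350 x 0.01685 = 0.005645 mol.
For a 1:1 reaction, n(KOH) = 0.005645 mol.
[KOH] = 0.005645 mol / 0.04099 L = 0.138 M.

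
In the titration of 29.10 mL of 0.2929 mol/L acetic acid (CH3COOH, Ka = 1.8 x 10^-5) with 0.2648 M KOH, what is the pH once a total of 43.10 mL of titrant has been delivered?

12.60

n(acid) = 0.2929 x 0.02910 = 0.008523 mol; n(KOH) added = 0.2648 x 0.04310 = 0.01141 mol.
Base is in excess by 0.01141 - 0.008523 = 0.002889 mol in a total volume of 0.07220 L.
[OH^-] = 0.002889/0.07220 = 0.04002 M, so pOH = 1.40 and pH = 14.00 - 1.40 = 12.60.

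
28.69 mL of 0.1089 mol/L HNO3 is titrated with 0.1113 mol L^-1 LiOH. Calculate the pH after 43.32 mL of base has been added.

n(acid) = 0.1089 x 0.02869 = 0.003124 mol; n(LiOH) added = 0.1113 x 0.04332 = 0.004822 mol.
Base is in excess by 0.004822 - 0.003124 = 0.001697 mol in a total volume of 0.07201 L.
[OH^-] = 0.001697/0.07201 = 0.02357 M, so pOH = 1.63 and pH = 14.00 - 1.63 = 12.37.

12.37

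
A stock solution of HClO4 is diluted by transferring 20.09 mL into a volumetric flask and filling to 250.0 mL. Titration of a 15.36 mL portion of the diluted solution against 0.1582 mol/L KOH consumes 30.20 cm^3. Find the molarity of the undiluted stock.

3.87 M

n(KOH) = 0.1582 x 0.03020 = 0.004778 mol.
n(HClO4) in the aliquot = 0.004778 mol.
[diluted HClO4] = 0.004778 / 0.01536 = 0.3110 M.
Dilution factor = 250.0/20.09 = 12.44, so [stock] = 0.3110 x 12.44 = 3.87 M.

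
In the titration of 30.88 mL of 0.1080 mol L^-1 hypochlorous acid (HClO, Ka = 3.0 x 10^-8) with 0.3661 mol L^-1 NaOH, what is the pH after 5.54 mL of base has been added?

Initial n(HClO) = 0.1080 x 0.03088 = 0.003335 mol.
n(NaOH) added = 0.3661 x 0.005540 = 0.002028 mol, converting that many moles of HClO to ClO-.
Remaining n(HClO) = 0.001307 mol; n(ClO-) = 0.002028 mol.
By Henderson-Hasselbalch, pH = pKa + log([A^-]/[HA]) = 7.52 + log(0.002028/0.001307) = 7.52 + (+0.19) = 7.71.

7.71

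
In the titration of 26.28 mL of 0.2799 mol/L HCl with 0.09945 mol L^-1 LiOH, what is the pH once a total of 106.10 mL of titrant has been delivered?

12.38

n(acid) = 0.2799 x 0.02628 = 0.007356 mol; n(LiOH) added = 0.09945 x 0.1061 = 0.01055 mol.
Base is in excess by 0.01055 - 0.007356 = 0.003196 mol in a total volume of 0.1324 L.
[OH^-] = 0.003196/0.1324 = 0.02414 M, so pOH = 1.62 and pH = 14.00 - 1.62 = 12.38.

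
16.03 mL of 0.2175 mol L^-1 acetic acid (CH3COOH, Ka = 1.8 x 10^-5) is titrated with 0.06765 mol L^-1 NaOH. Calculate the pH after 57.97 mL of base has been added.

n(acid) = 0.2175 x 0.01603 = 0.003487 mol; n(NaOH) added = 0.06765 x 0.05797 = 0.003922 mol.
Base is in excess by 0.003922 - 0.003487 = 0.0004351 mol in a total volume of 0.07400 L.
[OH^-] = 0.0004351/0.07400 = 0.005880 M, so pOH = 2.23 and pH = 14.00 - 2.23 = 11.77.

11.77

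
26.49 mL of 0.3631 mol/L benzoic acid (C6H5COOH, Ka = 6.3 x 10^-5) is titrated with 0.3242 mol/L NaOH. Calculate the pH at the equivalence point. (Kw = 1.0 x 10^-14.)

n(C6H5COOH) = 0.3631 x 0.02649 = 0.009619 mol; V(NaOH) at equivalence = 0.009619/0.3242 = 0.02967 L.
At equivalence all the acid is converted to C6H5COO-; total volume = 0.02649 + 0.02967 = 0.05616 L, so [C6H5COO-] = 0.009619/0.05616 = 0.1713 M.
Kb = Kw/Ka = 1.0e-14 / 6.3 x 10^-5 = 1.59e-10.
[OH^-] = sqrt(Kb x [C6H5COO-]) = sqrt(1.59e-10 x 0.1713) = 5.21e-6 M.
pOH = 5.28, so pH = 14.00 - 5.28 = 8.72.

8.72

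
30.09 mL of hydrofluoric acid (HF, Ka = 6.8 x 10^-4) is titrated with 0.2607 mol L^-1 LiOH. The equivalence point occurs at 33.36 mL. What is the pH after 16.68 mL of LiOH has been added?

16.68 mL is exactly half the equivalence volume (33.36/2), i.e. the half-equivalence point.
There, n(HA) = n(A^-), so pH = pKa = -log(6.8 x 10^-4) = 3.17.

3.17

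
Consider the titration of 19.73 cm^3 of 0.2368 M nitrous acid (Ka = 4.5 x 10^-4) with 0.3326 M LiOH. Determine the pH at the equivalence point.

8.24

n(HNO2) = 0.2368 x 0.01973 = 0.004672 mol; V(LiOH) at equivalence = 0.004672/0.3326 = 0.01405 L.
At equivalence all the acid is converted to NO2-; total volume = 0.01973 + 0.01405 = 0.03378 L, so [NO2-] = 0.004672/0.03378 = 0.1383 M.
Kb = Kw/Ka = 1.0e-14 / 4.5 x 10^-4 = 2.22e-11.
[OH^-] = sqrt(Kb x [NO2-]) = sqrt(2.22e-11 x 0.1383) = 1.75e-6 M.
pOH = 5.76, so pH = 14.00 - 5.76 = 8.24.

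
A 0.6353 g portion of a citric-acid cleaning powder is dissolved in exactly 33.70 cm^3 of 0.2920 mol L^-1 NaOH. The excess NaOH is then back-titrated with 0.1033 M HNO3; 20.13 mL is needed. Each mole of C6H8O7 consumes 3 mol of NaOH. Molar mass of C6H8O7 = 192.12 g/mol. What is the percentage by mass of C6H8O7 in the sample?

Total n(NaOH) added = 0.2920 x 0.03370 = 0.009840 mol.
n(HNO3) used = 0.1033 x 0.02013 = 0.002079 mol, which equals the excess n(NaOH).
So n(NaOH) consumed by the sample = 0.009840 - 0.002079 = 0.007761 mol.
n(C6H8O7) = 0.007761 / 3 = 0.002587 mol.
mass C6H8O7 = 0.002587 x 192.12 = 0.4970 g, so %C6H8O7 = 0.4970/0.6353 x 100 = 78.2%.

78.2%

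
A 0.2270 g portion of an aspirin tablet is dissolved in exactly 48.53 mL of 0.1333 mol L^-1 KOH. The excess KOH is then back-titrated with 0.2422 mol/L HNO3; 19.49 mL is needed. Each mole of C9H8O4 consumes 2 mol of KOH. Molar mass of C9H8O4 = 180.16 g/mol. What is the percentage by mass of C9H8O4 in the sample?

69.4%

Total n(KOH) added = 0.1333 x 0.04853 = 0.006469 mol.
n(HNO3) used = 0.2422 x 0.01949 = 0.004720 mol, which equals the excess n(KOH).
So n(KOH) consumed by the sample = 0.006469 - 0.004720 = 0.001749 mol.
n(C9H8O4) = 0.001749 / 2 = 0.0008743 mol.
mass C9H8O4 = 0.0008743 x 180.16 = 0.1575 g, so %C9H8O4 = 0.1575/0.2270 x 100 = 69.4%.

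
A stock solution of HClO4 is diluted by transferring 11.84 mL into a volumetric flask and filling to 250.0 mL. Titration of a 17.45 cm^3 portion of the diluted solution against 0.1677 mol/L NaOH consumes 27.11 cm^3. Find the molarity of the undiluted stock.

n(NaOH) = 0.1677 x 0.02711 = 0.004546 mol.
n(HClO4) in the aliquot = 0.004546 mol.
[diluted HClO4] = 0.004546 / 0.01745 = 0.2605 M.
Dilution factor = 250.0/11.84 = 21.11, so [stock] = 0.2605 x 21.11 = 5.50 M.

5.50 M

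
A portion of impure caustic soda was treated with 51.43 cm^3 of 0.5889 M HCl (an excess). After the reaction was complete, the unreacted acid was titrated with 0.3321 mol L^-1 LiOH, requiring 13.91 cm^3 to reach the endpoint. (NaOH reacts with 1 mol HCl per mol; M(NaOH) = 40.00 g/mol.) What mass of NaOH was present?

1.03 g

Total n(HCl) added = 0.5889 x 0.05143 = 0.03029 mol.
n(LiOH) used = 0.3321 x 0.01391 = 0.004620 mol, which equals the excess n(HCl).
So n(HCl) consumed by the sample = 0.03029 - 0.004620 = 0.02567 mol.
n(NaOH) = 0.02567 / 1 = 0.02567 mol.
mass = 0.02567 mol x 40.00 g/mol = 1.03 g.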